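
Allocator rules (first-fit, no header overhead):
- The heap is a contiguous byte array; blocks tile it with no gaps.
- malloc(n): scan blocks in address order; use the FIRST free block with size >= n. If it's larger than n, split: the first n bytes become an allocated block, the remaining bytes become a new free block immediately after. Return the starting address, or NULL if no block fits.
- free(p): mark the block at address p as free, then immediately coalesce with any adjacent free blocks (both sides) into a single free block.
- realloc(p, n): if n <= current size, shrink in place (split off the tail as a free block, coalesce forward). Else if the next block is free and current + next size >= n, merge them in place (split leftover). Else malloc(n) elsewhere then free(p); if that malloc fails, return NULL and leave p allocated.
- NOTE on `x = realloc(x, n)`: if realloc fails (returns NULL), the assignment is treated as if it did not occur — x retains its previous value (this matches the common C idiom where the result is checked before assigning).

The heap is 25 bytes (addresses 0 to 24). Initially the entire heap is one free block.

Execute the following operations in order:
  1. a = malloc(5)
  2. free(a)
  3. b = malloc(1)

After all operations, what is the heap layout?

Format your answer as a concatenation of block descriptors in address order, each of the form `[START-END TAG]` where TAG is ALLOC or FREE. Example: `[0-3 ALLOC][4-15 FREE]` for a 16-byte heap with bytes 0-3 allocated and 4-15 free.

Op 1: a = malloc(5) -> a = 0; heap: [0-4 ALLOC][5-24 FREE]
Op 2: free(a) -> (freed a); heap: [0-24 FREE]
Op 3: b = malloc(1) -> b = 0; heap: [0-0 ALLOC][1-24 FREE]

Answer: [0-0 ALLOC][1-24 FREE]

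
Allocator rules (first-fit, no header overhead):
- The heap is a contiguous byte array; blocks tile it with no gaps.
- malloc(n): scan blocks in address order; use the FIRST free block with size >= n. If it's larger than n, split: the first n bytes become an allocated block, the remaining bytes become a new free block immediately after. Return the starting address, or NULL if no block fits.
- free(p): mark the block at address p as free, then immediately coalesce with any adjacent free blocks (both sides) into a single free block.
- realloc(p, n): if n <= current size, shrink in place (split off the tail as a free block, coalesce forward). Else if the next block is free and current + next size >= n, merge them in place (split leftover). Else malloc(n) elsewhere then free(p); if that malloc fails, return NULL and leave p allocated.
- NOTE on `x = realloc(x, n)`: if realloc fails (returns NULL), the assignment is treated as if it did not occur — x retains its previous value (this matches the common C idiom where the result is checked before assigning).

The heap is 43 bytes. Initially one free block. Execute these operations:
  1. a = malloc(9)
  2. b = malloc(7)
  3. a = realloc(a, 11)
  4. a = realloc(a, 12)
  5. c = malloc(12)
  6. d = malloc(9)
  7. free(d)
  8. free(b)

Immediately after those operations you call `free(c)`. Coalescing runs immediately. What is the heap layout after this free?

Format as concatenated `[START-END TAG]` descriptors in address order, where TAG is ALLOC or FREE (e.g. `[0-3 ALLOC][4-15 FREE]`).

Op 1: a = malloc(9) -> a = 0; heap: [0-8 ALLOC][9-42 FREE]
Op 2: b = malloc(7) -> b = 9; heap: [0-8 ALLOC][9-15 ALLOC][16-42 FREE]
Op 3: a = realloc(a, 11) -> a = 16; heap: [0-8 FREE][9-15 ALLOC][16-26 ALLOC][27-42 FREE]
Op 4: a = realloc(a, 12) -> a = 16; heap: [0-8 FREE][9-15 ALLOC][16-27 ALLOC][28-42 FREE]
Op 5: c = malloc(12) -> c = 28; heap: [0-8 FREE][9-15 ALLOC][16-27 ALLOC][28-39 ALLOC][40-42 FREE]
Op 6: d = malloc(9) -> d = 0; heap: [0-8 ALLOC][9-15 ALLOC][16-27 ALLOC][28-39 ALLOC][40-42 FREE]
Op 7: free(d) -> (freed d); heap: [0-8 FREE][9-15 ALLOC][16-27 ALLOC][28-39 ALLOC][40-42 FREE]
Op 8: free(b) -> (freed b); heap: [0-15 FREE][16-27 ALLOC][28-39 ALLOC][40-42 FREE]
free(c): c = 28 -> block [28-39 ALLOC]; mark free, coalesce with adjacent free neighbors -> [0-15 FREE][16-27 ALLOC][28-42 FREE]

Answer: [0-15 FREE][16-27 ALLOC][28-42 FREE]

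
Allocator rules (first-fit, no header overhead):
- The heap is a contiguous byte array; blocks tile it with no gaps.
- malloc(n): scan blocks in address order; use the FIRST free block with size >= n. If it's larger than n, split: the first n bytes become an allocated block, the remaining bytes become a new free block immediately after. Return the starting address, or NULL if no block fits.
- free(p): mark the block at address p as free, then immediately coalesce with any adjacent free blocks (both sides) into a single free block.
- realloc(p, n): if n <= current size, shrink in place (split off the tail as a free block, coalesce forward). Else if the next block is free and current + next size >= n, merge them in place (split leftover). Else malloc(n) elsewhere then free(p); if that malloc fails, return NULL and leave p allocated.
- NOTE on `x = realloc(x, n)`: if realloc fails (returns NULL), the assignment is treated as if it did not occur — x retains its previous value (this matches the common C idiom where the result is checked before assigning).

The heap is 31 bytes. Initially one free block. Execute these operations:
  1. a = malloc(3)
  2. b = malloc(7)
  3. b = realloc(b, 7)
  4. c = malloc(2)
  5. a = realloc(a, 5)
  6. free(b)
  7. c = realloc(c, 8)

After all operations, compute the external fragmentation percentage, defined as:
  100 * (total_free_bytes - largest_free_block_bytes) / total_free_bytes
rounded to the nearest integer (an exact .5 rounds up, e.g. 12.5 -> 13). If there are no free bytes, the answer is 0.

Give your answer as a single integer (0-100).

Answer: 22

Derivation:
Op 1: a = malloc(3) -> a = 0; heap: [0-2 ALLOC][3-30 FREE]
Op 2: b = malloc(7) -> b = 3; heap: [0-2 ALLOC][3-9 ALLOC][10-30 FREE]
Op 3: b = realloc(b, 7) -> b = 3; heap: [0-2 ALLOC][3-9 ALLOC][10-30 FREE]
Op 4: c = malloc(2) -> c = 10; heap: [0-2 ALLOC][3-9 ALLOC][10-11 ALLOC][12-30 FREE]
Op 5: a = realloc(a, 5) -> a = 12; heap: [0-2 FREE][3-9 ALLOC][10-11 ALLOC][12-16 ALLOC][17-30 FREE]
Op 6: free(b) -> (freed b); heap: [0-9 FREE][10-11 ALLOC][12-16 ALLOC][17-30 FREE]
Op 7: c = realloc(c, 8) -> c = 0; heap: [0-7 ALLOC][8-11 FREE][12-16 ALLOC][17-30 FREE]
Free blocks: [4 14] total_free=18 largest=14 -> 100*(18-14)/18 = 400/18 ≈ 22.222 -> rounds to 22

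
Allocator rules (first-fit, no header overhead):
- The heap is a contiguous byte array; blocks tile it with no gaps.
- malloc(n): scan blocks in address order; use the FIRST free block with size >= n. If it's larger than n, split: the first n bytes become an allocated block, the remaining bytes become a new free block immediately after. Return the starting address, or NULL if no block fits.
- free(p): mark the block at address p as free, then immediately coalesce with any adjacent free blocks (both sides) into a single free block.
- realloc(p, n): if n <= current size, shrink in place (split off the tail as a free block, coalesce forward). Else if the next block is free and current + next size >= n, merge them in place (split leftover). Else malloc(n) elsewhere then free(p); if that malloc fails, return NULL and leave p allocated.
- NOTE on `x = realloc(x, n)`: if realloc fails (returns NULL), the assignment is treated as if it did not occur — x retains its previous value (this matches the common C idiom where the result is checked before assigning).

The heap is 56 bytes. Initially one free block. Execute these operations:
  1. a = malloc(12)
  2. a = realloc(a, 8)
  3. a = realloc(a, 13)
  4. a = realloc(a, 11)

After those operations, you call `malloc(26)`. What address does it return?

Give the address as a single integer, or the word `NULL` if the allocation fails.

Answer: 11

Derivation:
Op 1: a = malloc(12) -> a = 0; heap: [0-11 ALLOC][12-55 FREE]
Op 2: a = realloc(a, 8) -> a = 0; heap: [0-7 ALLOC][8-55 FREE]
Op 3: a = realloc(a, 13) -> a = 0; heap: [0-12 ALLOC][13-55 FREE]
Op 4: a = realloc(a, 11) -> a = 0; heap: [0-10 ALLOC][11-55 FREE]
malloc(26): first-fit scan over [0-10 ALLOC][11-55 FREE] -> 11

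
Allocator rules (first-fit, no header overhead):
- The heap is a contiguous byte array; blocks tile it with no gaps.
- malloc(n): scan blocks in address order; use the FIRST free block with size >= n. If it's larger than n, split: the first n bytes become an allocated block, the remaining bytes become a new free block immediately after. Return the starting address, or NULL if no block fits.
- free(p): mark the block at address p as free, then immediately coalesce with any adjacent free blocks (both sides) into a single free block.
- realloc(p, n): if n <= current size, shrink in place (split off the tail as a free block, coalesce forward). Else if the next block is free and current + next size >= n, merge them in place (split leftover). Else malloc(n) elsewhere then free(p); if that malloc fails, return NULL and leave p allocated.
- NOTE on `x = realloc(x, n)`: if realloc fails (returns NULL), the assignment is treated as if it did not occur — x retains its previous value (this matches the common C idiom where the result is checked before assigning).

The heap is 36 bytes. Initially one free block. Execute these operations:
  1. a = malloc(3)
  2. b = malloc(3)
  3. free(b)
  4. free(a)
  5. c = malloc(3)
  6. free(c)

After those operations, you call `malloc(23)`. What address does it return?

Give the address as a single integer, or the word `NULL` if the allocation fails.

Answer: 0

Derivation:
Op 1: a = malloc(3) -> a = 0; heap: [0-2 ALLOC][3-35 FREE]
Op 2: b = malloc(3) -> b = 3; heap: [0-2 ALLOC][3-5 ALLOC][6-35 FREE]
Op 3: free(b) -> (freed b); heap: [0-2 ALLOC][3-35 FREE]
Op 4: free(a) -> (freed a); heap: [0-35 FREE]
Op 5: c = malloc(3) -> c = 0; heap: [0-2 ALLOC][3-35 FREE]
Op 6: free(c) -> (freed c); heap: [0-35 FREE]
malloc(23): first-fit scan over [0-35 FREE] -> 0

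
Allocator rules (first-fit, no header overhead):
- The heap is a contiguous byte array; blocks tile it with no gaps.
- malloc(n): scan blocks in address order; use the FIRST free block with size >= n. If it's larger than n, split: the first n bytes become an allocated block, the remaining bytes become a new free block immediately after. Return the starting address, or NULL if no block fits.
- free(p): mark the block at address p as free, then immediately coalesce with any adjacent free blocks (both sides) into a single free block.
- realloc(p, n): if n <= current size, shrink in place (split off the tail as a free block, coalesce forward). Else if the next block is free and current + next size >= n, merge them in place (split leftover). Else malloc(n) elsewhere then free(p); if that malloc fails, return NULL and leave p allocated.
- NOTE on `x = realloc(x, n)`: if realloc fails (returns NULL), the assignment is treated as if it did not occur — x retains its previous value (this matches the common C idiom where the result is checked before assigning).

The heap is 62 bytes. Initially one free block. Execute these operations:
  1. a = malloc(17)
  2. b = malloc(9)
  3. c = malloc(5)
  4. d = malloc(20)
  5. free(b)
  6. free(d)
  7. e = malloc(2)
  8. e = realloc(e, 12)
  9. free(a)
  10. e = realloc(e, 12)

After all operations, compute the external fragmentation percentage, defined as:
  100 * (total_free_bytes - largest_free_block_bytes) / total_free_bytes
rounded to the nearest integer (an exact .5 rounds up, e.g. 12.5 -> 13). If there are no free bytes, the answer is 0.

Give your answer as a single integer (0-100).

Op 1: a = malloc(17) -> a = 0; heap: [0-16 ALLOC][17-61 FREE]
Op 2: b = malloc(9) -> b = 17; heap: [0-16 ALLOC][17-25 ALLOC][26-61 FREE]
Op 3: c = malloc(5) -> c = 26; heap: [0-16 ALLOC][17-25 ALLOC][26-30 ALLOC][31-61 FREE]
Op 4: d = malloc(20) -> d = 31; heap: [0-16 ALLOC][17-25 ALLOC][26-30 ALLOC][31-50 ALLOC][51-61 FREE]
Op 5: free(b) -> (freed b); heap: [0-16 ALLOC][17-25 FREE][26-30 ALLOC][31-50 ALLOC][51-61 FREE]
Op 6: free(d) -> (freed d); heap: [0-16 ALLOC][17-25 FREE][26-30 ALLOC][31-61 FREE]
Op 7: e = malloc(2) -> e = 17; heap: [0-16 ALLOC][17-18 ALLOC][19-25 FREE][26-30 ALLOC][31-61 FREE]
Op 8: e = realloc(e, 12) -> e = 31; heap: [0-16 ALLOC][17-25 FREE][26-30 ALLOC][31-42 ALLOC][43-61 FREE]
Op 9: free(a) -> (freed a); heap: [0-25 FREE][26-30 ALLOC][31-42 ALLOC][43-61 FREE]
Op 10: e = realloc(e, 12) -> e = 31; heap: [0-25 FREE][26-30 ALLOC][31-42 ALLOC][43-61 FREE]
Free blocks: [26 19] total_free=45 largest=26 -> 100*(45-26)/45 = 1900/45 ≈ 42.222 -> rounds to 42

Answer: 42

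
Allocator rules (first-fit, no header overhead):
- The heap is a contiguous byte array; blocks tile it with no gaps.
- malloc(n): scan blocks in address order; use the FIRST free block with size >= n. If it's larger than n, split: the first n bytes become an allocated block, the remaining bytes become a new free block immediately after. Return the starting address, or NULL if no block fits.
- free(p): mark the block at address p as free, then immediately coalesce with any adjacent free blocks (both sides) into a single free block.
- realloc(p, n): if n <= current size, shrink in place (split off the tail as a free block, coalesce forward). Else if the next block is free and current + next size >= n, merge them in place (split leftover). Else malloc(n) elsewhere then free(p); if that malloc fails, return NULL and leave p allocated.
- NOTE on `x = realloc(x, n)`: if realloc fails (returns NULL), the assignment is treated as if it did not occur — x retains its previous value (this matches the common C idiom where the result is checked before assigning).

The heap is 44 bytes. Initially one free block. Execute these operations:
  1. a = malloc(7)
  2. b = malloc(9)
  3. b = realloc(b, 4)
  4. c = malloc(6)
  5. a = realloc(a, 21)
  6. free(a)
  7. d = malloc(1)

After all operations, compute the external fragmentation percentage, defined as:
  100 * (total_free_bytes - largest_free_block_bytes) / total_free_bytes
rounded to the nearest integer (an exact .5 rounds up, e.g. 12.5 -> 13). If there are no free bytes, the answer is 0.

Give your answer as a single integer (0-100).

Op 1: a = malloc(7) -> a = 0; heap: [0-6 ALLOC][7-43 FREE]
Op 2: b = malloc(9) -> b = 7; heap: [0-6 ALLOC][7-15 ALLOC][16-43 FREE]
Op 3: b = realloc(b, 4) -> b = 7; heap: [0-6 ALLOC][7-10 ALLOC][11-43 FREE]
Op 4: c = malloc(6) -> c = 11; heap: [0-6 ALLOC][7-10 ALLOC][11-16 ALLOC][17-43 FREE]
Op 5: a = realloc(a, 21) -> a = 17; heap: [0-6 FREE][7-10 ALLOC][11-16 ALLOC][17-37 ALLOC][38-43 FREE]
Op 6: free(a) -> (freed a); heap: [0-6 FREE][7-10 ALLOC][11-16 ALLOC][17-43 FREE]
Op 7: d = malloc(1) -> d = 0; heap: [0-0 ALLOC][1-6 FREE][7-10 ALLOC][11-16 ALLOC][17-43 FREE]
Free blocks: [6 27] total_free=33 largest=27 -> 100*(33-27)/33 = 600/33 ≈ 18.182 -> rounds to 18

Answer: 18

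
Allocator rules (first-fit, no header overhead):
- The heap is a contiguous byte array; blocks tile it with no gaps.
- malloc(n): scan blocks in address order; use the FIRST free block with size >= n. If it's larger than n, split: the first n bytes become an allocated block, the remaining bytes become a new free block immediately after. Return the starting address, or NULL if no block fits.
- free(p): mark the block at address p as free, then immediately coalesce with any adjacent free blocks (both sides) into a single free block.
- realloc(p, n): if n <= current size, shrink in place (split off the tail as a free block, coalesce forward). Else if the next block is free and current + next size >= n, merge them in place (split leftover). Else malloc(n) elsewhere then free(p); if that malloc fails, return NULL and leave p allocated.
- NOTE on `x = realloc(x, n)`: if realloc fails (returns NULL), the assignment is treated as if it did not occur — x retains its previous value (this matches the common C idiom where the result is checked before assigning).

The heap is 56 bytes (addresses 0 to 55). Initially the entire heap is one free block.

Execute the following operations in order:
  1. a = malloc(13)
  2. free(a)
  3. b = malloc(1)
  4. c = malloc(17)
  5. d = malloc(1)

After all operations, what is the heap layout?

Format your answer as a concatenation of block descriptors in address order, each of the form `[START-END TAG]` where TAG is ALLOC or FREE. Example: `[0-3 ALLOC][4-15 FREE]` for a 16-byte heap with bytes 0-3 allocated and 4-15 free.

Op 1: a = malloc(13) -> a = 0; heap: [0-12 ALLOC][13-55 FREE]
Op 2: free(a) -> (freed a); heap: [0-55 FREE]
Op 3: b = malloc(1) -> b = 0; heap: [0-0 ALLOC][1-55 FREE]
Op 4: c = malloc(17) -> c = 1; heap: [0-0 ALLOC][1-17 ALLOC][18-55 FREE]
Op 5: d = malloc(1) -> d = 18; heap: [0-0 ALLOC][1-17 ALLOC][18-18 ALLOC][19-55 FREE]

Answer: [0-0 ALLOC][1-17 ALLOC][18-18 ALLOC][19-55 FREE]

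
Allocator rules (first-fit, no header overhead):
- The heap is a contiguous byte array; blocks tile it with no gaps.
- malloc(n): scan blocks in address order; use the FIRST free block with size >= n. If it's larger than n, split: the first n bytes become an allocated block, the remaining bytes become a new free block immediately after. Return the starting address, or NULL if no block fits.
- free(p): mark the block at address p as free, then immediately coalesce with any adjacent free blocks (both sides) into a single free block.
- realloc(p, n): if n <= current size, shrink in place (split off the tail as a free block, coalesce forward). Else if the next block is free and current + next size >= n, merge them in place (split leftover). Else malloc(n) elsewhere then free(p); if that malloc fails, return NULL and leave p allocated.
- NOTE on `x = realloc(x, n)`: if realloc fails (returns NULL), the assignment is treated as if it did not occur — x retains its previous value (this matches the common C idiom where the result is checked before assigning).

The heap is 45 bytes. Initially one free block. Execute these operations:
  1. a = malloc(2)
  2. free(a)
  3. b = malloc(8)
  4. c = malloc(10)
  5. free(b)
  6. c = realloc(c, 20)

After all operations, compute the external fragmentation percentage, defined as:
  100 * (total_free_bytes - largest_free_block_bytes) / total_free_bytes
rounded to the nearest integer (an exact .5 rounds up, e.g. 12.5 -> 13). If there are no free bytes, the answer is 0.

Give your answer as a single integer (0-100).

Op 1: a = malloc(2) -> a = 0; heap: [0-1 ALLOC][2-44 FREE]
Op 2: free(a) -> (freed a); heap: [0-44 FREE]
Op 3: b = malloc(8) -> b = 0; heap: [0-7 ALLOC][8-44 FREE]
Op 4: c = malloc(10) -> c = 8; heap: [0-7 ALLOC][8-17 ALLOC][18-44 FREE]
Op 5: free(b) -> (freed b); heap: [0-7 FREE][8-17 ALLOC][18-44 FREE]
Op 6: c = realloc(c, 20) -> c = 8; heap: [0-7 FREE][8-27 ALLOC][28-44 FREE]
Free blocks: [8 17] total_free=25 largest=17 -> 100*(25-17)/25 = 800/25 = 32

Answer: 32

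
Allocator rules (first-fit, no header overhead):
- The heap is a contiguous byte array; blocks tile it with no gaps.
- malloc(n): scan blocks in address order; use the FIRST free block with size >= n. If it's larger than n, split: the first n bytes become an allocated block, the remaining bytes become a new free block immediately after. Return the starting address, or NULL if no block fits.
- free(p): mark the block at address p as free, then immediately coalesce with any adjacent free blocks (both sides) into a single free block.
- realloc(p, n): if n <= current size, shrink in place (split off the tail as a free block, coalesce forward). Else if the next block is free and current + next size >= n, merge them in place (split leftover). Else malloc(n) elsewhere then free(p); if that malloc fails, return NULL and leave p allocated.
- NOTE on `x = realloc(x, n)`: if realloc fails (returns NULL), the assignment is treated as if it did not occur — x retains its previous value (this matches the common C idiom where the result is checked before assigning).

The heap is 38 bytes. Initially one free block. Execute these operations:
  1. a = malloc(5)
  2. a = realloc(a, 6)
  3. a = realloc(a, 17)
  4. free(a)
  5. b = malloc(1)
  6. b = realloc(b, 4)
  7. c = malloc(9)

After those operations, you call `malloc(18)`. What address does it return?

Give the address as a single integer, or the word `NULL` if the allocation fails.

Op 1: a = malloc(5) -> a = 0; heap: [0-4 ALLOC][5-37 FREE]
Op 2: a = realloc(a, 6) -> a = 0; heap: [0-5 ALLOC][6-37 FREE]
Op 3: a = realloc(a, 17) -> a = 0; heap: [0-16 ALLOC][17-37 FREE]
Op 4: free(a) -> (freed a); heap: [0-37 FREE]
Op 5: b = malloc(1) -> b = 0; heap: [0-0 ALLOC][1-37 FREE]
Op 6: b = realloc(b, 4) -> b = 0; heap: [0-3 ALLOC][4-37 FREE]
Op 7: c = malloc(9) -> c = 4; heap: [0-3 ALLOC][4-12 ALLOC][13-37 FREE]
malloc(18): first-fit scan over [0-3 ALLOC][4-12 ALLOC][13-37 FREE] -> 13

Answer: 13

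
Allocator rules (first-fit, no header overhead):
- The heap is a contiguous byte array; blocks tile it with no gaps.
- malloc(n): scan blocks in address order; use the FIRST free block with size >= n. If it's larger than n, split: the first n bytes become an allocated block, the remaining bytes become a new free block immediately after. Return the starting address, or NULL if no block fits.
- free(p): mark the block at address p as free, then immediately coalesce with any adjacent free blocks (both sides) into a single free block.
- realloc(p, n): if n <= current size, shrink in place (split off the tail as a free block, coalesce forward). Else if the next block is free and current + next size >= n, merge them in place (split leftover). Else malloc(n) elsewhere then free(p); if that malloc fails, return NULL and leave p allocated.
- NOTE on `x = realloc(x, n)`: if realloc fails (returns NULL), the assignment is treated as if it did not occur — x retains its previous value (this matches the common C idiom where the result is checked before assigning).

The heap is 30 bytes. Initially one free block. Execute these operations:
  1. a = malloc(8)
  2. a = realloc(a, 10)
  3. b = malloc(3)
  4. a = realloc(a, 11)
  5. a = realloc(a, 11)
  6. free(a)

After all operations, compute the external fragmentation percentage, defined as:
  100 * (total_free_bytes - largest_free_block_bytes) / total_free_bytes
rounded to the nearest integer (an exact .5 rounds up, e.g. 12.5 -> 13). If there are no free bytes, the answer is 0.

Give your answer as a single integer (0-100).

Answer: 37

Derivation:
Op 1: a = malloc(8) -> a = 0; heap: [0-7 ALLOC][8-29 FREE]
Op 2: a = realloc(a, 10) -> a = 0; heap: [0-9 ALLOC][10-29 FREE]
Op 3: b = malloc(3) -> b = 10; heap: [0-9 ALLOC][10-12 ALLOC][13-29 FREE]
Op 4: a = realloc(a, 11) -> a = 13; heap: [0-9 FREE][10-12 ALLOC][13-23 ALLOC][24-29 FREE]
Op 5: a = realloc(a, 11) -> a = 13; heap: [0-9 FREE][10-12 ALLOC][13-23 ALLOC][24-29 FREE]
Op 6: free(a) -> (freed a); heap: [0-9 FREE][10-12 ALLOC][13-29 FREE]
Free blocks: [10 17] total_free=27 largest=17 -> 100*(27-17)/27 = 1000/27 ≈ 37.037 -> rounds to 37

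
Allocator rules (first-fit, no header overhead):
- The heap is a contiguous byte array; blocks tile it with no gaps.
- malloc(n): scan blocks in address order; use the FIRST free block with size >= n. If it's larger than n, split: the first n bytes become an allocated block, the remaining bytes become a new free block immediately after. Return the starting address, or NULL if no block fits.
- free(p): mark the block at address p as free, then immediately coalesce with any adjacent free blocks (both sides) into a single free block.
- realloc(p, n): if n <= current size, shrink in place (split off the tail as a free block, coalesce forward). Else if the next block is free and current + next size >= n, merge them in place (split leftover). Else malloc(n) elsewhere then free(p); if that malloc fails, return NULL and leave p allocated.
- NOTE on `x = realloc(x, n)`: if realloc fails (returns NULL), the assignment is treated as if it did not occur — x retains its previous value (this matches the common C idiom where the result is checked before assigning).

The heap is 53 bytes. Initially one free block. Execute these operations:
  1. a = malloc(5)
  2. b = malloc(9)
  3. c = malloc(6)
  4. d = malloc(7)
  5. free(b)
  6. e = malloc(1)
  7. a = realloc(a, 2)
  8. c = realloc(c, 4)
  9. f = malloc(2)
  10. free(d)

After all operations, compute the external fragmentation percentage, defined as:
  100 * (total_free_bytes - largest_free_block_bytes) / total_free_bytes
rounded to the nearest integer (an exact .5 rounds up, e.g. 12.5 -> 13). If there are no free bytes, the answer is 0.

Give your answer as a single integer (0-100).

Op 1: a = malloc(5) -> a = 0; heap: [0-4 ALLOC][5-52 FREE]
Op 2: b = malloc(9) -> b = 5; heap: [0-4 ALLOC][5-13 ALLOC][14-52 FREE]
Op 3: c = malloc(6) -> c = 14; heap: [0-4 ALLOC][5-13 ALLOC][14-19 ALLOC][20-52 FREE]
Op 4: d = malloc(7) -> d = 20; heap: [0-4 ALLOC][5-13 ALLOC][14-19 ALLOC][20-26 ALLOC][27-52 FREE]
Op 5: free(b) -> (freed b); heap: [0-4 ALLOC][5-13 FREE][14-19 ALLOC][20-26 ALLOC][27-52 FREE]
Op 6: e = malloc(1) -> e = 5; heap: [0-4 ALLOC][5-5 ALLOC][6-13 FREE][14-19 ALLOC][20-26 ALLOC][27-52 FREE]
Op 7: a = realloc(a, 2) -> a = 0; heap: [0-1 ALLOC][2-4 FREE][5-5 ALLOC][6-13 FREE][14-19 ALLOC][20-26 ALLOC][27-52 FREE]
Op 8: c = realloc(c, 4) -> c = 14; heap: [0-1 ALLOC][2-4 FREE][5-5 ALLOC][6-13 FREE][14-17 ALLOC][18-19 FREE][20-26 ALLOC][27-52 FREE]
Op 9: f = malloc(2) -> f = 2; heap: [0-1 ALLOC][2-3 ALLOC][4-4 FREE][5-5 ALLOC][6-13 FREE][14-17 ALLOC][18-19 FREE][20-26 ALLOC][27-52 FREE]
Op 10: free(d) -> (freed d); heap: [0-1 ALLOC][2-3 ALLOC][4-4 FREE][5-5 ALLOC][6-13 FREE][14-17 ALLOC][18-52 FREE]
Free blocks: [1 8 35] total_free=44 largest=35 -> 100*(44-35)/44 = 900/44 ≈ 20.455 -> rounds to 20

Answer: 20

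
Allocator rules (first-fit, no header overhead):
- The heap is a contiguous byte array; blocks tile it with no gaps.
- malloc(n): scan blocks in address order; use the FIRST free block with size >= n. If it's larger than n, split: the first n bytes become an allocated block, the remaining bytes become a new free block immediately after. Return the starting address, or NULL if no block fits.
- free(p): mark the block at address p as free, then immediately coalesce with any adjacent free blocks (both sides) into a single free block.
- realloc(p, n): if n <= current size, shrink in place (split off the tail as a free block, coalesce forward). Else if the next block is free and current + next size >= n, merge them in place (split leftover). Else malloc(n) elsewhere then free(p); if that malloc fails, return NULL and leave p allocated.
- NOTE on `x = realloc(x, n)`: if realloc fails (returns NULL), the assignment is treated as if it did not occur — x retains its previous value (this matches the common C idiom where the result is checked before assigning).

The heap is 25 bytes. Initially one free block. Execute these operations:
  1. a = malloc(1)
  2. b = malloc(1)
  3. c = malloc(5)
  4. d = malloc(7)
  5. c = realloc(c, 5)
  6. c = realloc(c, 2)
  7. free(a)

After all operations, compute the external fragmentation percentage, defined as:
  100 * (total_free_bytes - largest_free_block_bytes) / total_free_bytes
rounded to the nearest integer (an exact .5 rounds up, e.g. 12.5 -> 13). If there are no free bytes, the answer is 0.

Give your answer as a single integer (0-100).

Op 1: a = malloc(1) -> a = 0; heap: [0-0 ALLOC][1-24 FREE]
Op 2: b = malloc(1) -> b = 1; heap: [0-0 ALLOC][1-1 ALLOC][2-24 FREE]
Op 3: c = malloc(5) -> c = 2; heap: [0-0 ALLOC][1-1 ALLOC][2-6 ALLOC][7-24 FREE]
Op 4: d = malloc(7) -> d = 7; heap: [0-0 ALLOC][1-1 ALLOC][2-6 ALLOC][7-13 ALLOC][14-24 FREE]
Op 5: c = realloc(c, 5) -> c = 2; heap: [0-0 ALLOC][1-1 ALLOC][2-6 ALLOC][7-13 ALLOC][14-24 FREE]
Op 6: c = realloc(c, 2) -> c = 2; heap: [0-0 ALLOC][1-1 ALLOC][2-3 ALLOC][4-6 FREE][7-13 ALLOC][14-24 FREE]
Op 7: free(a) -> (freed a); heap: [0-0 FREE][1-1 ALLOC][2-3 ALLOC][4-6 FREE][7-13 ALLOC][14-24 FREE]
Free blocks: [1 3 11] total_free=15 largest=11 -> 100*(15-11)/15 = 400/15 ≈ 26.667 -> rounds to 27

Answer: 27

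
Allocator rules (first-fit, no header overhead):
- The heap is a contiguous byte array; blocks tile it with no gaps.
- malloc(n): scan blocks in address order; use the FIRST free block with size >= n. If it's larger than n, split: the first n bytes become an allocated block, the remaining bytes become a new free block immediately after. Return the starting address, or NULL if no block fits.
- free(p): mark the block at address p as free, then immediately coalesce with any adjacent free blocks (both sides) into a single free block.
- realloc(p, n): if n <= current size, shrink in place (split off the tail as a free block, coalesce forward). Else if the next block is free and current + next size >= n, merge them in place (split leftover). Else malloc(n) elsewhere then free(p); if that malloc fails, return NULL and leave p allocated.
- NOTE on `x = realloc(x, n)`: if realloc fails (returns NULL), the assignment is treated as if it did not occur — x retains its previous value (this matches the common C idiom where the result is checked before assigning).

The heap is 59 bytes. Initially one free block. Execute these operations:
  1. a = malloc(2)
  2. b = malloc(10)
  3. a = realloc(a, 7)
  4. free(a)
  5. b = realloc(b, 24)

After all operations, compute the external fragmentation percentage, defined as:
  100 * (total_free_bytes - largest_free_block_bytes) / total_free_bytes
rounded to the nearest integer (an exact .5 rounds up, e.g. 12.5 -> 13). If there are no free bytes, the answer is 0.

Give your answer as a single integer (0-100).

Op 1: a = malloc(2) -> a = 0; heap: [0-1 ALLOC][2-58 FREE]
Op 2: b = malloc(10) -> b = 2; heap: [0-1 ALLOC][2-11 ALLOC][12-58 FREE]
Op 3: a = realloc(a, 7) -> a = 12; heap: [0-1 FREE][2-11 ALLOC][12-18 ALLOC][19-58 FREE]
Op 4: free(a) -> (freed a); heap: [0-1 FREE][2-11 ALLOC][12-58 FREE]
Op 5: b = realloc(b, 24) -> b = 2; heap: [0-1 FREE][2-25 ALLOC][26-58 FREE]
Free blocks: [2 33] total_free=35 largest=33 -> 100*(35-33)/35 = 200/35 ≈ 5.714 -> rounds to 6

Answer: 6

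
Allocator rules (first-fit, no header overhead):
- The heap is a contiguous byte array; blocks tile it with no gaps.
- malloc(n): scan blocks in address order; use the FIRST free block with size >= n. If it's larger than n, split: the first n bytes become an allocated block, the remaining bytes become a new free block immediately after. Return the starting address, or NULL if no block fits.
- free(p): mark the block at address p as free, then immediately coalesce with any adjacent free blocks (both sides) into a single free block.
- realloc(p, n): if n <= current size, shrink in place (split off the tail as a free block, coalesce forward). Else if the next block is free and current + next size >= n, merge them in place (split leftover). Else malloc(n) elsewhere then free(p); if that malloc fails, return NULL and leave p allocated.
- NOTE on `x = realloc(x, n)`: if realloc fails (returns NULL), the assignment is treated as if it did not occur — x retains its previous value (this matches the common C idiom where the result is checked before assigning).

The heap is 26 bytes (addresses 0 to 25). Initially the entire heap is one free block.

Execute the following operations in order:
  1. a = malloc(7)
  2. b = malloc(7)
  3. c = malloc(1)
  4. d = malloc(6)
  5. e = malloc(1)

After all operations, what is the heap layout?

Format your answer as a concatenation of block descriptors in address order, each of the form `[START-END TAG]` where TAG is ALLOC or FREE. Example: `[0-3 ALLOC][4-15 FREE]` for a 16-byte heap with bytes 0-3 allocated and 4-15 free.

Op 1: a = malloc(7) -> a = 0; heap: [0-6 ALLOC][7-25 FREE]
Op 2: b = malloc(7) -> b = 7; heap: [0-6 ALLOC][7-13 ALLOC][14-25 FREE]
Op 3: c = malloc(1) -> c = 14; heap: [0-6 ALLOC][7-13 ALLOC][14-14 ALLOC][15-25 FREE]
Op 4: d = malloc(6) -> d = 15; heap: [0-6 ALLOC][7-13 ALLOC][14-14 ALLOC][15-20 ALLOC][21-25 FREE]
Op 5: e = malloc(1) -> e = 21; heap: [0-6 ALLOC][7-13 ALLOC][14-14 ALLOC][15-20 ALLOC][21-21 ALLOC][22-25 FREE]

Answer: [0-6 ALLOC][7-13 ALLOC][14-14 ALLOC][15-20 ALLOC][21-21 ALLOC][22-25 FREE]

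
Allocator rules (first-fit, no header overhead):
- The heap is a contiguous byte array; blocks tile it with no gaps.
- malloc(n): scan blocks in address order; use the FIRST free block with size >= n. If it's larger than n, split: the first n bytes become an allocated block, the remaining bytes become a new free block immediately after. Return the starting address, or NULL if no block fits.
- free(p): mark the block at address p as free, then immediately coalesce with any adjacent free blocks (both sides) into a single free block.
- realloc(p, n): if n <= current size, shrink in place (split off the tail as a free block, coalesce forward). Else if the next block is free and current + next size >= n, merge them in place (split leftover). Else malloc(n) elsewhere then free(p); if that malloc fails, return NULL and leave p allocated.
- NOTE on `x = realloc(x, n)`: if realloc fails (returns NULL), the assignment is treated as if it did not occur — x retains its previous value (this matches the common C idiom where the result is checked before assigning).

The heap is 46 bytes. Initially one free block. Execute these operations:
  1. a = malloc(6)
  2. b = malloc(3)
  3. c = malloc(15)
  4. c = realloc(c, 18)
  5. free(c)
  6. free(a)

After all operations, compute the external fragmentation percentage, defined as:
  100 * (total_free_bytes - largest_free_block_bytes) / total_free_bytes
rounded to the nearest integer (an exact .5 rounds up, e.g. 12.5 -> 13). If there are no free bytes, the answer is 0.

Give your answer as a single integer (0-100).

Op 1: a = malloc(6) -> a = 0; heap: [0-5 ALLOC][6-45 FREE]
Op 2: b = malloc(3) -> b = 6; heap: [0-5 ALLOC][6-8 ALLOC][9-45 FREE]
Op 3: c = malloc(15) -> c = 9; heap: [0-5 ALLOC][6-8 ALLOC][9-23 ALLOC][24-45 FREE]
Op 4: c = realloc(c, 18) -> c = 9; heap: [0-5 ALLOC][6-8 ALLOC][9-26 ALLOC][27-45 FREE]
Op 5: free(c) -> (freed c); heap: [0-5 ALLOC][6-8 ALLOC][9-45 FREE]
Op 6: free(a) -> (freed a); heap: [0-5 FREE][6-8 ALLOC][9-45 FREE]
Free blocks: [6 37] total_free=43 largest=37 -> 100*(43-37)/43 = 600/43 ≈ 13.953 -> rounds to 14

Answer: 14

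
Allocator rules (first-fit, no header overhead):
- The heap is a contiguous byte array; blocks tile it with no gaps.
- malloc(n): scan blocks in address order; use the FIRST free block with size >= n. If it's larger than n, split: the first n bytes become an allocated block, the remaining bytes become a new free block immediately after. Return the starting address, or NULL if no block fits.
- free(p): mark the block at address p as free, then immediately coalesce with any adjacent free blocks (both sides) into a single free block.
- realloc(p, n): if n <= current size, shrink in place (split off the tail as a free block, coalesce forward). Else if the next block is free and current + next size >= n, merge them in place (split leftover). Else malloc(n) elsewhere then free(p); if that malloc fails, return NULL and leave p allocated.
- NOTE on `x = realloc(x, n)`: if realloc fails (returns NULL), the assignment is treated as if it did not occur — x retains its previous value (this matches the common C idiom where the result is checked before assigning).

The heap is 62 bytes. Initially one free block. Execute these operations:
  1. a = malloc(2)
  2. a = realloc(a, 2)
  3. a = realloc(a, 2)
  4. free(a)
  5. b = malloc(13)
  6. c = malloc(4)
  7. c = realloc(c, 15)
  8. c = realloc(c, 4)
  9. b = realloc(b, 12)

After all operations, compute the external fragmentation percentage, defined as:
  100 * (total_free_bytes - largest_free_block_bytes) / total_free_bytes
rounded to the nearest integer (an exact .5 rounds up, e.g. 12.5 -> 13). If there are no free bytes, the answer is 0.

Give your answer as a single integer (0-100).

Answer: 2

Derivation:
Op 1: a = malloc(2) -> a = 0; heap: [0-1 ALLOC][2-61 FREE]
Op 2: a = realloc(a, 2) -> a = 0; heap: [0-1 ALLOC][2-61 FREE]
Op 3: a = realloc(a, 2) -> a = 0; heap: [0-1 ALLOC][2-61 FREE]
Op 4: free(a) -> (freed a); heap: [0-61 FREE]
Op 5: b = malloc(13) -> b = 0; heap: [0-12 ALLOC][13-61 FREE]
Op 6: c = malloc(4) -> c = 13; heap: [0-12 ALLOC][13-16 ALLOC][17-61 FREE]
Op 7: c = realloc(c, 15) -> c = 13; heap: [0-12 ALLOC][13-27 ALLOC][28-61 FREE]
Op 8: c = realloc(c, 4) -> c = 13; heap: [0-12 ALLOC][13-16 ALLOC][17-61 FREE]
Op 9: b = realloc(b, 12) -> b = 0; heap: [0-11 ALLOC][12-12 FREE][13-16 ALLOC][17-61 FREE]
Free blocks: [1 45] total_free=46 largest=45 -> 100*(46-45)/46 = 100/46 ≈ 2.174 -> rounds to 2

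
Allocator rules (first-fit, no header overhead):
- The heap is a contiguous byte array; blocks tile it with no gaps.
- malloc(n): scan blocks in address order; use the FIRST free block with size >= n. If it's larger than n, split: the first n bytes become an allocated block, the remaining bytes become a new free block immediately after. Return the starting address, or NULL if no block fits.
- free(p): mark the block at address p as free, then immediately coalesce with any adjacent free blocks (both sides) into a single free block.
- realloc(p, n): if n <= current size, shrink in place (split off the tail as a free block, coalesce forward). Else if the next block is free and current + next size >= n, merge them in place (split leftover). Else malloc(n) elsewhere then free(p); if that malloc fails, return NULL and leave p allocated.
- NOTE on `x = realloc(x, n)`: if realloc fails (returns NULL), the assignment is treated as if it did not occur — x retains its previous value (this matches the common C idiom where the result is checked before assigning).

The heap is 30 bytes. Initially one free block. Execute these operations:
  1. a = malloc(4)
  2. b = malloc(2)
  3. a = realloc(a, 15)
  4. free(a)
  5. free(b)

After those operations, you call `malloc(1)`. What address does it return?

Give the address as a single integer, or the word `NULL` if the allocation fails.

Answer: 0

Derivation:
Op 1: a = malloc(4) -> a = 0; heap: [0-3 ALLOC][4-29 FREE]
Op 2: b = malloc(2) -> b = 4; heap: [0-3 ALLOC][4-5 ALLOC][6-29 FREE]
Op 3: a = realloc(a, 15) -> a = 6; heap: [0-3 FREE][4-5 ALLOC][6-20 ALLOC][21-29 FREE]
Op 4: free(a) -> (freed a); heap: [0-3 FREE][4-5 ALLOC][6-29 FREE]
Op 5: free(b) -> (freed b); heap: [0-29 FREE]
malloc(1): first-fit scan over [0-29 FREE] -> 0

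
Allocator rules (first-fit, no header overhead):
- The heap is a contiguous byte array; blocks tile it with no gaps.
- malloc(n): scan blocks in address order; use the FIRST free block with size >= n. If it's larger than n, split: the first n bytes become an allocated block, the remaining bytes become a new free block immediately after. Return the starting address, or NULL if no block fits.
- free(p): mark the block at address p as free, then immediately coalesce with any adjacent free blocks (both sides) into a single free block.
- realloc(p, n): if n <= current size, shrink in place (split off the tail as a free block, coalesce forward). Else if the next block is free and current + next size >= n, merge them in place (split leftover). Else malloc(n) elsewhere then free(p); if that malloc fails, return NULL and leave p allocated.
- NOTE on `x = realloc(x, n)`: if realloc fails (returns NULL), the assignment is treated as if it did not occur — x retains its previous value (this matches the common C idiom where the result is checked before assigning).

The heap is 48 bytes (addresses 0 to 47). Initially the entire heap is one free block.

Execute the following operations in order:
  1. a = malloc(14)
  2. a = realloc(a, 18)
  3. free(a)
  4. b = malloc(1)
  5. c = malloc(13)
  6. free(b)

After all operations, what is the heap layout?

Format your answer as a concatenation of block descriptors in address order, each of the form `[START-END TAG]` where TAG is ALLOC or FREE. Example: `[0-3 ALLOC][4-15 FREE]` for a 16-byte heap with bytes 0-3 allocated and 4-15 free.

Op 1: a = malloc(14) -> a = 0; heap: [0-13 ALLOC][14-47 FREE]
Op 2: a = realloc(a, 18) -> a = 0; heap: [0-17 ALLOC][18-47 FREE]
Op 3: free(a) -> (freed a); heap: [0-47 FREE]
Op 4: b = malloc(1) -> b = 0; heap: [0-0 ALLOC][1-47 FREE]
Op 5: c = malloc(13) -> c = 1; heap: [0-0 ALLOC][1-13 ALLOC][14-47 FREE]
Op 6: free(b) -> (freed b); heap: [0-0 FREE][1-13 ALLOC][14-47 FREE]

Answer: [0-0 FREE][1-13 ALLOC][14-47 FREE]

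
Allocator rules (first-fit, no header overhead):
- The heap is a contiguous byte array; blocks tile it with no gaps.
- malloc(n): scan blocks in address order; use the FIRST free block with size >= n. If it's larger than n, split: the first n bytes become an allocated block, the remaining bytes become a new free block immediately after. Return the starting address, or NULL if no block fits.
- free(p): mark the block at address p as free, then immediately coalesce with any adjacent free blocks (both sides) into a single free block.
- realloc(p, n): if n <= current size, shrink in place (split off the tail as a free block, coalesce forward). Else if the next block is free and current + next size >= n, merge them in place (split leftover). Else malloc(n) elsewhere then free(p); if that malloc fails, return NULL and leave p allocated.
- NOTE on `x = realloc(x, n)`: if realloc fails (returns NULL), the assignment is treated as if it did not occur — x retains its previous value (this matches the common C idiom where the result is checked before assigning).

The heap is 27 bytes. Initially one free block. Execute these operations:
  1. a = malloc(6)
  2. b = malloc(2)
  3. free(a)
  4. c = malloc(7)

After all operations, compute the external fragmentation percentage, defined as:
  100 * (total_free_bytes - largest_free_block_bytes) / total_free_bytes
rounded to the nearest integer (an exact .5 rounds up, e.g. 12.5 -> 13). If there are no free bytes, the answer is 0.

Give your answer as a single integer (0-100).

Answer: 33

Derivation:
Op 1: a = malloc(6) -> a = 0; heap: [0-5 ALLOC][6-26 FREE]
Op 2: b = malloc(2) -> b = 6; heap: [0-5 ALLOC][6-7 ALLOC][8-26 FREE]
Op 3: free(a) -> (freed a); heap: [0-5 FREE][6-7 ALLOC][8-26 FREE]
Op 4: c = malloc(7) -> c = 8; heap: [0-5 FREE][6-7 ALLOC][8-14 ALLOC][15-26 FREE]
Free blocks: [6 12] total_free=18 largest=12 -> 100*(18-12)/18 = 600/18 ≈ 33.333 -> rounds to 33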